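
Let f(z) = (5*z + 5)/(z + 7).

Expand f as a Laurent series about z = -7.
-30/(z + 7) + 5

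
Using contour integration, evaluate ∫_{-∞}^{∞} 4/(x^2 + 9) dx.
Let f(z) = 4/(z^2 + 9). The denominator has no real zeros and deg Q - deg P = 2 ≥ 2, so the integral of f over the upper semicircle |z| = R tends to 0 as R → ∞. Closing the contour in the upper half-plane,
  ∫_{-∞}^{∞} f(x) dx = 2πi · Σ Res(f, z_k)  over the poles with Im z_k > 0.

Zeros of the denominator: z^2 + 9 = 0 gives z = ±3*I.
Upper half-plane: z = 3*I (simple).

Each pole is a simple zero of Q(z) = z^2 + 9, so Res(f, z₀) = P(z₀)/Q'(z₀) with P(z) = 4, Q'(z) = 2*z:
  Res(f, 3*I) = (4)/(6*I) = -2*I/3

∫_{-∞}^{∞} f(x) dx = 2πi · (-2*I/3) = 4*pi/3

Final answer: 4*pi/3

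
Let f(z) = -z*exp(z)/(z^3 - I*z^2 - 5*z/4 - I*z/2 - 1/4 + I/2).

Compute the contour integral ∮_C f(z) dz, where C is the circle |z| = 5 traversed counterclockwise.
pi*(4/17 - 18*I/17)*exp(1 + I/2) + pi*(-4/5 + 2*I/5)*exp(I/2) + pi*(48/85 + 56*I/85)*exp(-1)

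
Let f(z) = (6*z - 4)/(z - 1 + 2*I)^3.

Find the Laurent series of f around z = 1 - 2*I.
(2 - 12*I)/(z - 1 + 2*I)^3 + 6/(z - 1 + 2*I)^2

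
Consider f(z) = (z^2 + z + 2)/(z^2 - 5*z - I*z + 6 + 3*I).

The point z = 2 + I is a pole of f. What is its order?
Factor the denominator:
  z^2 - 5*z - I*z + 6 + 3*I = (z - 2 - I)*(z - 3)

The numerator P(z) = z^2 + z + 2 has P(2 + I) = 7 + 5*I ≠ 0, so no factor of (z - 2 - I) cancels.
Near z = 2 + I we can therefore write f(z) = g(z)/(z - 2 - I) with g analytic at 2 + I and g(2 + I) ≠ 0 (g is the numerator divided by the remaining denominator factors).

Hence z = 2 + I is a pole of order 1.

Final answer: 1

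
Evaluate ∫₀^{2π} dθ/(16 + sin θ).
2*sqrt(255)*pi/255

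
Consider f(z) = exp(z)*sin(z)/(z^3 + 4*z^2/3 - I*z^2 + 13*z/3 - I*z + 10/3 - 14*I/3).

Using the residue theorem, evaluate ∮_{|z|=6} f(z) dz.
By the residue theorem, ∮_C f(z) dz = 2πi · (sum of the residues of f at the poles inside |z| = 6).

The denominator factors as (z + 1/3 + 2*I)*(z - 2*I)*(z + 1 - I), so the singularities of f are simple poles at z = -1/3 - 2*I, z = 2*I, z = -1 + I.
  |-1/3 - 2*I|² = 37/9 < 36 = 6², so this pole is inside the contour.
  |2*I|² = 4 < 36 = 6², so this pole is inside the contour.
  |-1 + I|² = 2 < 36 = 6², so this pole is inside the contour.

With P(z) = exp(z)*sin(z) and Q(z) = z^3 + 4*z^2/3 - I*z^2 + 13*z/3 - I*z + 10/3 - 14*I/3, each pole is simple, so Res(f, z₀) = P(z₀)/Q'(z₀) with Q'(z) = 3*z^2 + 8*z/3 - 2*I*z + 13/3 - I.
  Res(f, -1/3 - 2*I) = P(-1/3 - 2*I)/Q'(-1/3 - 2*I) = (-exp(-1/3 - 2*I)*sin(1/3 + 2*I))/(-110/9 - 5*I/3) = (198/2465 - 27*I/2465)*exp(-1/3 - 2*I)*sin(1/3 + 2*I)
  Res(f, 2*I) = P(2*I)/Q'(2*I) = (I*exp(2*I)*sinh(2))/(-11/3 + 13*I/3) = (39/290 - 33*I/290)*exp(2*I)*sinh(2)
  Res(f, -1 + I) = P(-1 + I)/Q'(-1 + I) = (-exp(-1 + I)*sin(1 - I))/(11/3 - 7*I/3) = (-33/170 - 21*I/170)*exp(-1 + I)*sin(1 - I)

Sum of residues inside C: (198/2465 - 27*I/2465)*exp(-1/3 - 2*I)*sin(1/3 + 2*I) + (-33/170 - 21*I/170)*exp(-1 + I)*sin(1 - I) + (39/290 - 33*I/290)*exp(2*I)*sinh(2)
∮_C f(z) dz = 2πi · ((198/2465 - 27*I/2465)*exp(-1/3 - 2*I)*sin(1/3 + 2*I) + (-33/170 - 21*I/170)*exp(-1 + I)*sin(1 - I) + (39/290 - 33*I/290)*exp(2*I)*sinh(2)) = pi*(21/85 - 33*I/85)*exp(-1 + I)*sin(1 - I) + pi*(54/2465 + 396*I/2465)*exp(-1/3 - 2*I)*sin(1/3 + 2*I) + pi*(33/145 + 39*I/145)*exp(2*I)*sinh(2)

Final answer: pi*(21/85 - 33*I/85)*exp(-1 + I)*sin(1 - I) + pi*(54/2465 + 396*I/2465)*exp(-1/3 - 2*I)*sin(1/3 + 2*I) + pi*(33/145 + 39*I/145)*exp(2*I)*sinh(2)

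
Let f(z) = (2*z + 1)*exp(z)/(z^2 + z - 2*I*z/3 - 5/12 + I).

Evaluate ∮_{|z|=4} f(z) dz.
By the residue theorem, ∮_C f(z) dz = 2πi · (sum of the residues of f at the poles inside |z| = 4).

The denominator factors as (z + 3/2 - I)*(z - 1/2 + I/3), so the singularities of f are simple poles at z = -3/2 + I, z = 1/2 - I/3.
  |-3/2 + I|² = 13/4 < 16 = 4², so this pole is inside the contour.
  |1/2 - I/3|² = 13/36 < 16 = 4², so this pole is inside the contour.

With P(z) = (2*z + 1)*exp(z) and Q(z) = z^2 + z - 2*I*z/3 - 5/12 + I, each pole is simple, so Res(f, z₀) = P(z₀)/Q'(z₀) with Q'(z) = 2*z + 1 - 2*I/3.
  Res(f, -3/2 + I) = P(-3/2 + I)/Q'(-3/2 + I) = ((-2 + 2*I)*exp(-3/2 + I))/(-2 + 4*I/3) = (15/13 - 3*I/13)*exp(-3/2 + I)
  Res(f, 1/2 - I/3) = P(1/2 - I/3)/Q'(1/2 - I/3) = ((2 - 2*I/3)*exp(1/2 - I/3))/(2 - 4*I/3) = (11/13 + 3*I/13)*exp(1/2 - I/3)

Sum of residues inside C: (11/13 + 3*I/13)*exp(1/2 - I/3) + (15/13 - 3*I/13)*exp(-3/2 + I)
∮_C f(z) dz = 2πi · ((11/13 + 3*I/13)*exp(1/2 - I/3) + (15/13 - 3*I/13)*exp(-3/2 + I)) = pi*(6/13 + 30*I/13)*exp(-3/2 + I) + pi*(-6/13 + 22*I/13)*exp(1/2 - I/3)

Final answer: pi*(6/13 + 30*I/13)*exp(-3/2 + I) + pi*(-6/13 + 22*I/13)*exp(1/2 - I/3)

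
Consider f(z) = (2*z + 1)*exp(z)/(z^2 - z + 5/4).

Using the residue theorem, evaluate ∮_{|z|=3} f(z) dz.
By the residue theorem, ∮_C f(z) dz = 2πi · (sum of the residues of f at the poles inside |z| = 3).

The denominator factors as (z - 1/2 - I)*(z - 1/2 + I), so the singularities of f are simple poles at z = 1/2 + I, z = 1/2 - I.
  |1/2 + I|² = 5/4 < 9 = 3², so this pole is inside the contour.
  |1/2 - I|² = 5/4 < 9 = 3², so this pole is inside the contour.

With P(z) = (2*z + 1)*exp(z) and Q(z) = z^2 - z + 5/4, each pole is simple, so Res(f, z₀) = P(z₀)/Q'(z₀) with Q'(z) = 2*z - 1.
  Res(f, 1/2 + I) = P(1/2 + I)/Q'(1/2 + I) = ((2 + 2*I)*exp(1/2 + I))/(2*I) = (1 - I)*exp(1/2 + I)
  Res(f, 1/2 - I) = P(1/2 - I)/Q'(1/2 - I) = ((2 - 2*I)*exp(1/2 - I))/(-2*I) = (1 + I)*exp(1/2 - I)

Sum of residues inside C: (1 + I)*exp(1/2 - I) + (1 - I)*exp(1/2 + I)
∮_C f(z) dz = 2πi · ((1 + I)*exp(1/2 - I) + (1 - I)*exp(1/2 + I)) = pi*(2 + 2*I)*exp(1/2 + I) + pi*(-2 + 2*I)*exp(1/2 - I)

Final answer: pi*(2 + 2*I)*exp(1/2 + I) + pi*(-2 + 2*I)*exp(1/2 - I)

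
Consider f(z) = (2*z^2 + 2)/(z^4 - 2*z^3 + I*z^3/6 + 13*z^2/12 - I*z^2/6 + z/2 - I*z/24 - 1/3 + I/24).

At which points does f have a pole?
The singularities of f are the zeros of the denominator. Factoring,
  z^4 - 2*z^3 + I*z^3/6 + 13*z^2/12 - I*z^2/6 + z/2 - I*z/24 - 1/3 + I/24 = (z - 1 + 2*I/3)*(z + 1/2)*(z - 1 - I/2)*(z - 1/2)
so the candidates are z = 1 - 2*I/3, z = -1/2, z = 1 + I/2, z = 1/2.

Check the numerator P(z) = 2*z^2 + 2 at each one:
  P(1 - 2*I/3) = 28/9 - 8*I/3 ≠ 0, so z = 1 - 2*I/3 is a (simple) pole.
  P(-1/2) = 5/2 ≠ 0, so z = -1/2 is a (simple) pole.
  P(1 + I/2) = 7/2 + 2*I ≠ 0, so z = 1 + I/2 is a (simple) pole.
  P(1/2) = 5/2 ≠ 0, so z = 1/2 is a (simple) pole.

Poles of f: {-1/2, 1/2, 1 - 2*I/3, 1 + I/2}

Final answer: {-1/2, 1/2, 1 - 2*I/3, 1 + I/2}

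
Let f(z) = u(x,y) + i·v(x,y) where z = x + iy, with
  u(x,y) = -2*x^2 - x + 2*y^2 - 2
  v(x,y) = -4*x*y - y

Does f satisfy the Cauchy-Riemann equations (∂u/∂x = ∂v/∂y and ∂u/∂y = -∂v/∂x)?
∂u/∂x = -4*x - 1
∂v/∂y = -4*x - 1
∂u/∂y = 4*y
∂v/∂x = -4*y
∂u/∂x = ∂v/∂y and ∂u/∂y = -∂v/∂x hold identically; f is analytic.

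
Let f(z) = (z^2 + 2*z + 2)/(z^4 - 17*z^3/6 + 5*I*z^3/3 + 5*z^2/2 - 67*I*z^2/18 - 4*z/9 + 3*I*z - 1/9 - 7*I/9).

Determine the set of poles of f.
The singularities of f are the zeros of the denominator. Factoring,
  z^4 - 17*z^3/6 + 5*I*z^3/3 + 5*z^2/2 - 67*I*z^2/18 - 4*z/9 + 3*I*z - 1/9 - 7*I/9 = (z - 1 + I)*(z - 1/2)*(z - 1/3 + I)*(z - 1 - I/3)
so the candidates are z = 1 - I, z = 1/2, z = 1/3 - I, z = 1 + I/3.

Check the numerator P(z) = z^2 + 2*z + 2 at each one:
  P(1 - I) = 4 - 4*I ≠ 0, so z = 1 - I is a (simple) pole.
  P(1/2) = 13/4 ≠ 0, so z = 1/2 is a (simple) pole.
  P(1/3 - I) = 16/9 - 8*I/3 ≠ 0, so z = 1/3 - I is a (simple) pole.
  P(1 + I/3) = 44/9 + 4*I/3 ≠ 0, so z = 1 + I/3 is a (simple) pole.

Poles of f: {1/3 - I, 1/2, 1 - I, 1 + I/3}

Final answer: {1/3 - I, 1/2, 1 - I, 1 + I/3}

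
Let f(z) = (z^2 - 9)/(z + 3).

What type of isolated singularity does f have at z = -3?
The numerator vanishes at z = -3 ((-3)^2 = 9), so it is divisible by z + 3:
  z^2 - 9 = (z + 3)*(z - 3)
Hence for z ≠ -3, f(z) = z - 3, a polynomial, and lim_{z→-3} f(z) = -6 is finite.
So the singularity is removable.

Final answer: removable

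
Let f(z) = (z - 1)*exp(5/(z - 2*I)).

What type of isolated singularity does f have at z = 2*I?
essential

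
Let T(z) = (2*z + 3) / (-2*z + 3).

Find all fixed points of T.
{1/4 - sqrt(23)*I/4, 1/4 + sqrt(23)*I/4}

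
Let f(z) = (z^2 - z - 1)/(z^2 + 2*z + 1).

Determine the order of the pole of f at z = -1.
Factor the denominator:
  z^2 + 2*z + 1 = (z + 1)^2

The numerator P(z) = z^2 - z - 1 has P(-1) = 1 ≠ 0, so no factor of (z + 1) cancels.
Near z = -1 we can therefore write f(z) = g(z)/(z + 1)^2 with g analytic at -1 and g(-1) ≠ 0 (g is just the numerator).

Hence z = -1 is a pole of order 2.

Final answer: 2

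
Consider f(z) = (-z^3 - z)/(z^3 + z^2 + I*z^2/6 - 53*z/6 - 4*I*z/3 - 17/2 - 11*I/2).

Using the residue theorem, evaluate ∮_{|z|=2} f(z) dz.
By the residue theorem, ∮_C f(z) dz = 2πi · (sum of the residues of f at the poles inside |z| = 2).

The denominator factors as (z - 3 - I/3)*(z + 3)*(z + 1 + I/2), so the singularities of f are simple poles at z = 3 + I/3, z = -3, z = -1 - I/2.
  |3 + I/3|² = 82/9 > 4 = 2², so this pole is outside the contour.
  |-3|² = 9 > 4 = 2², so this pole is outside the contour.
  |-1 - I/2|² = 5/4 < 4 = 2², so this pole is inside the contour.

With P(z) = -z^3 - z and Q(z) = z^3 + z^2 + I*z^2/6 - 53*z/6 - 4*I*z/3 - 17/2 - 11*I/2, each pole is simple, so Res(f, z₀) = P(z₀)/Q'(z₀) with Q'(z) = 3*z^2 + 2*z + I*z/3 - 53/6 - 4*I/3.
  Res(f, -1 - I/2) = P(-1 - I/2)/Q'(-1 - I/2) = (5/4 + 15*I/8)/(-101/12 + I/3) = -1425/10217 - 4665*I/20434

∮_C f(z) dz = 2πi · (-1425/10217 - 4665*I/20434) = pi*(4665/10217 - 2850*I/10217)

Final answer: pi*(4665/10217 - 2850*I/10217)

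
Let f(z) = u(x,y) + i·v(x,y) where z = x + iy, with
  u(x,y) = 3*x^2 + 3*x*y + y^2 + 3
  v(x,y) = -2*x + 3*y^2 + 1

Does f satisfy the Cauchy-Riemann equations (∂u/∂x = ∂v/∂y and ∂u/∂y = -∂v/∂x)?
∂u/∂x = 6*x + 3*y
∂v/∂y = 6*y
∂u/∂y = 3*x + 2*y
∂v/∂x = -2
∂u/∂x ≠ ∂v/∂y and ∂u/∂y ≠ -∂v/∂x; the Cauchy-Riemann equations are not satisfied, so f is not analytic.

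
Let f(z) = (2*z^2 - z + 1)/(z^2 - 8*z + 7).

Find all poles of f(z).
{1, 7}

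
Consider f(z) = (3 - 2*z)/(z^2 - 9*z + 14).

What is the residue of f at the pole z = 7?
-11/5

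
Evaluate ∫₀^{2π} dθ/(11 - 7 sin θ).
Call the integral J. The integrand is 2π-periodic and we integrate over a full period, so shifting θ does not change the value (θ → θ + π/2 turns sin θ into cos θ; θ → θ + π flips the sign of the trig term). Hence
  J = ∫₀^{2π} dθ/(11 + 7 cos θ).
Put z = e^{iθ}: then cos θ = (z + 1/z)/2, dθ = dz/(iz), and z runs once counterclockwise around |z| = 1:
  J = ∮_{|z|=1} 1/(11 + 7*(z + 1/z)/2) · dz/(iz) = (2/i) ∮_{|z|=1} dz/(7*z^2 + 22*z + 7).
The roots of 7*z^2 + 22*z + 7 are z = (-11 ± sqrt(11^2 - 7^2))/7, with sqrt(72) = 6*sqrt(2); their product is 1, so only z₊ = -11/7 + 6*sqrt(2)/7 lies inside the unit circle (z₋ = -11/7 - 6*sqrt(2)/7 lies outside).
z₊ is a simple zero of q(z) = 7*z^2 + 22*z + 7, so Res(1/q, z₊) = 1/q'(z₊) with q'(z) = 14*z + 22; and q'(z₊) = 7*(z₊ - z₋) = 12*sqrt(2).
Therefore J = (2/i) · 2πi · 1/(12*sqrt(2)) = 2*pi/(6*sqrt(2)) = sqrt(2)*pi/6

Final answer: sqrt(2)*pi/6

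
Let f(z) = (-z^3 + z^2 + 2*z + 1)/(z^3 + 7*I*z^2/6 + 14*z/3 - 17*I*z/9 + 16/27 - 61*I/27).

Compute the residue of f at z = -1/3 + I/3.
-11/1275 + 112*I/1275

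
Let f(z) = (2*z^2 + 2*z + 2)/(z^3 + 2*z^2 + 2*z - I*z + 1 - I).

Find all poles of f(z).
The singularities of f are the zeros of the denominator. Factoring,
  z^3 + 2*z^2 + 2*z - I*z + 1 - I = (z + 1)*(z + 1 + I)*(z - I)
so the candidates are z = -1, z = -1 - I, z = I.

Check the numerator P(z) = 2*z^2 + 2*z + 2 at each one:
  P(-1) = 2 ≠ 0, so z = -1 is a (simple) pole.
  P(-1 - I) = 2*I ≠ 0, so z = -1 - I is a (simple) pole.
  P(I) = 2*I ≠ 0, so z = I is a (simple) pole.

Poles of f: {-1 - I, -1, I}

Final answer: {-1 - I, -1, I}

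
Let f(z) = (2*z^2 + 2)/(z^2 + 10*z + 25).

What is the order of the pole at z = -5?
Factor the denominator:
  z^2 + 10*z + 25 = (z + 5)^2

The numerator P(z) = 2*z^2 + 2 has P(-5) = 52 ≠ 0, so no factor of (z + 5) cancels.
Near z = -5 we can therefore write f(z) = g(z)/(z + 5)^2 with g analytic at -5 and g(-5) ≠ 0 (g is just the numerator).

Hence z = -5 is a pole of order 2.

Final answer: 2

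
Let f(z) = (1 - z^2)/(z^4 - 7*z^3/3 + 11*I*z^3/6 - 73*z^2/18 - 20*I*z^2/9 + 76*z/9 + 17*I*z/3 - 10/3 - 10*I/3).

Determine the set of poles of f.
The singularities of f are the zeros of the denominator. Factoring,
  z^4 - 7*z^3/3 + 11*I*z^3/6 - 73*z^2/18 - 20*I*z^2/9 + 76*z/9 + 17*I*z/3 - 10/3 - 10*I/3 = (z - 3 + 3*I/2)*(z - 2/3)*(z + 2 + I)*(z - 2/3 - 2*I/3)
so the candidates are z = 3 - 3*I/2, z = 2/3, z = -2 - I, z = 2/3 + 2*I/3.

Check the numerator P(z) = 1 - z^2 at each one:
  P(3 - 3*I/2) = -23/4 + 9*I ≠ 0, so z = 3 - 3*I/2 is a (simple) pole.
  P(2/3) = 5/9 ≠ 0, so z = 2/3 is a (simple) pole.
  P(-2 - I) = -2 - 4*I ≠ 0, so z = -2 - I is a (simple) pole.
  P(2/3 + 2*I/3) = 1 - 8*I/9 ≠ 0, so z = 2/3 + 2*I/3 is a (simple) pole.

Poles of f: {-2 - I, 2/3, 2/3 + 2*I/3, 3 - 3*I/2}

Final answer: {-2 - I, 2/3, 2/3 + 2*I/3, 3 - 3*I/2}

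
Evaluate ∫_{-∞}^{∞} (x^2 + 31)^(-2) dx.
Let f(z) = (z^2 + 31)^(-2). The denominator has no real zeros and deg Q - deg P = 4 ≥ 2, so the integral of f over the upper semicircle |z| = R tends to 0 as R → ∞. Closing the contour in the upper half-plane,
  ∫_{-∞}^{∞} f(x) dx = 2πi · Σ Res(f, z_k)  over the poles with Im z_k > 0.

Zeros of the denominator: z^2 + 31 = 0 gives z = ±sqrt(31)*I.
Upper half-plane: z = sqrt(31)*I (a pole of order 2).

Write f(z) = g(z)/(z - sqrt(31)*I)^2 with g(z) = (z + sqrt(31)*I)^(-2). For a double pole, Res(f, z₀) = g'(z₀):
  g'(z) = -2/(z + sqrt(31)*I)^3
  Res(f, sqrt(31)*I) = g'(sqrt(31)*I) = -sqrt(31)*I/3844

∫_{-∞}^{∞} f(x) dx = 2πi · (-sqrt(31)*I/3844) = sqrt(31)*pi/1922

Final answer: sqrt(31)*pi/1922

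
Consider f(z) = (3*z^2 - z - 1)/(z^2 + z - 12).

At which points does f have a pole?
{-4, 3}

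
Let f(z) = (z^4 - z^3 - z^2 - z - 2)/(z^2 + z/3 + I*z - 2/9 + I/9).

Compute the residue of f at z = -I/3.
Write f(z) = P(z)/Q(z) with P(z) = z^4 - z^3 - z^2 - z - 2 and Q(z) = z^2 + z/3 + I*z - 2/9 + I/9.
The denominator factors as Q(z) = (z + I/3)*(z + 1/3 + 2*I/3), so z = -I/3 is a simple zero of Q and P is analytic there; z = -I/3 is therefore a simple pole and
  Res(f, z₀) = P(z₀)/Q'(z₀).

Q'(z) = 2*z + 1/3 + I, so Q'(-I/3) = 1/3 + I/3.
P(-I/3) = -152/81 + 8*I/27.

Res(f, -I/3) = (-152/81 + 8*I/27)/(1/3 + I/3) = -64/27 + 88*I/27

Final answer: -64/27 + 88*I/27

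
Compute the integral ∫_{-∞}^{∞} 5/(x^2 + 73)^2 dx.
5*sqrt(73)*pi/10658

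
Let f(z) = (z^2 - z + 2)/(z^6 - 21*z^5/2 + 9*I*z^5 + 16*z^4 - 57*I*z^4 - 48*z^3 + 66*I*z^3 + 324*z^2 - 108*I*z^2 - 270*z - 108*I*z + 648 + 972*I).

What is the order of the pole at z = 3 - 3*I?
Factor the denominator:
  z^6 - 21*z^5/2 + 9*I*z^5 + 16*z^4 - 57*I*z^4 - 48*z^3 + 66*I*z^3 + 324*z^2 - 108*I*z^2 - 270*z - 108*I*z + 648 + 972*I = (z - 3 + 3*I)^4*(z - 2*I)*(z + 3/2 - I)

The numerator P(z) = z^2 - z + 2 has P(3 - 3*I) = -1 - 15*I ≠ 0, so no factor of (z - 3 + 3*I) cancels.
Near z = 3 - 3*I we can therefore write f(z) = g(z)/(z - 3 + 3*I)^4 with g analytic at 3 - 3*I and g(3 - 3*I) ≠ 0 (g is the numerator divided by the remaining denominator factors).

Hence z = 3 - 3*I is a pole of order 4.

Final answer: 4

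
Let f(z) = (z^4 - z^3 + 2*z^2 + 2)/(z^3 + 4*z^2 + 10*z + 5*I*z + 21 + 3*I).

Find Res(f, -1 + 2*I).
158/65 + 36*I/65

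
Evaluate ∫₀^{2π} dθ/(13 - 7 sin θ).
Call the integral J. The integrand is 2π-periodic and we integrate over a full period, so shifting θ does not change the value (θ → θ + π/2 turns sin θ into cos θ; θ → θ + π flips the sign of the trig term). Hence
  J = ∫₀^{2π} dθ/(13 + 7 cos θ).
Put z = e^{iθ}: then cos θ = (z + 1/z)/2, dθ = dz/(iz), and z runs once counterclockwise around |z| = 1:
  J = ∮_{|z|=1} 1/(13 + 7*(z + 1/z)/2) · dz/(iz) = (2/i) ∮_{|z|=1} dz/(7*z^2 + 26*z + 7).
The roots of 7*z^2 + 26*z + 7 are z = (-13 ± sqrt(13^2 - 7^2))/7, with sqrt(120) = 2*sqrt(30); their product is 1, so only z₊ = -13/7 + 2*sqrt(30)/7 lies inside the unit circle (z₋ = -13/7 - 2*sqrt(30)/7 lies outside).
z₊ is a simple zero of q(z) = 7*z^2 + 26*z + 7, so Res(1/q, z₊) = 1/q'(z₊) with q'(z) = 14*z + 26; and q'(z₊) = 7*(z₊ - z₋) = 4*sqrt(30).
Therefore J = (2/i) · 2πi · 1/(4*sqrt(30)) = 2*pi/(2*sqrt(30)) = sqrt(30)*pi/30

Final answer: sqrt(30)*pi/30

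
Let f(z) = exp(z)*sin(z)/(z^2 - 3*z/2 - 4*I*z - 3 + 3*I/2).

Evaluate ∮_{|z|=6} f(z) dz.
By the residue theorem, ∮_C f(z) dz = 2πi · (sum of the residues of f at the poles inside |z| = 6).

The denominator factors as (z - 3/2 - 3*I)*(z - I), so the singularities of f are simple poles at z = 3/2 + 3*I, z = I.
  |3/2 + 3*I|² = 45/4 < 36 = 6², so this pole is inside the contour.
  |I|² = 1 < 36 = 6², so this pole is inside the contour.

With P(z) = exp(z)*sin(z) and Q(z) = z^2 - 3*z/2 - 4*I*z - 3 + 3*I/2, each pole is simple, so Res(f, z₀) = P(z₀)/Q'(z₀) with Q'(z) = 2*z - 3/2 - 4*I.
  Res(f, 3/2 + 3*I) = P(3/2 + 3*I)/Q'(3/2 + 3*I) = (exp(3/2 + 3*I)*sin(3/2 + 3*I))/(3/2 + 2*I) = (6/25 - 8*I/25)*exp(3/2 + 3*I)*sin(3/2 + 3*I)
  Res(f, I) = P(I)/Q'(I) = (I*exp(I)*sinh(1))/(-3/2 - 2*I) = (-8/25 - 6*I/25)*exp(I)*sinh(1)

Sum of residues inside C: (-8/25 - 6*I/25)*exp(I)*sinh(1) + (6/25 - 8*I/25)*exp(3/2 + 3*I)*sin(3/2 + 3*I)
∮_C f(z) dz = 2πi · ((-8/25 - 6*I/25)*exp(I)*sinh(1) + (6/25 - 8*I/25)*exp(3/2 + 3*I)*sin(3/2 + 3*I)) = pi*(16/25 + 12*I/25)*exp(3/2 + 3*I)*sin(3/2 + 3*I) + pi*(12/25 - 16*I/25)*exp(I)*sinh(1)

Final answer: pi*(16/25 + 12*I/25)*exp(3/2 + 3*I)*sin(3/2 + 3*I) + pi*(12/25 - 16*I/25)*exp(I)*sinh(1)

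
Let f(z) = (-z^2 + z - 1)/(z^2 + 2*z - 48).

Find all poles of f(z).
The singularities of f are the zeros of the denominator. Factoring,
  z^2 + 2*z - 48 = (z + 8)*(z - 6)
so the candidates are z = -8, z = 6.

Check the numerator P(z) = -z^2 + z - 1 at each one:
  P(-8) = -73 ≠ 0, so z = -8 is a (simple) pole.
  P(6) = -31 ≠ 0, so z = 6 is a (simple) pole.

Poles of f: {-8, 6}

Final answer: {-8, 6}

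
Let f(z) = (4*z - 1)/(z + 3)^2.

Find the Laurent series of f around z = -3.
Put w = z - (-3), i.e. z = w - 3. The denominator is w^2, so it suffices to rewrite the numerator in powers of w.

P(z) = 4*z - 1
P(w - 3) = -13 + 4*w

Dividing each term by w^2:
  f = -13/w^2 + 4/w

Substituting back w = z + 3:
  f(z) = -13/(z + 3)^2 + 4/(z + 3)

The series is finite because the numerator is a polynomial; the negative powers form the principal part, and the coefficient of 1/(z + 3) gives Res(f, -3) = 4.

Final answer: -13/(z + 3)^2 + 4/(z + 3)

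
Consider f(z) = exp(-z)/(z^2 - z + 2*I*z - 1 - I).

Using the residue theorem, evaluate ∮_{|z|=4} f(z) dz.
-2*I*pi*exp(I) + 2*I*pi*exp(-1 + I)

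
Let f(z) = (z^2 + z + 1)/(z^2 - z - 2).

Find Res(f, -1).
-1/3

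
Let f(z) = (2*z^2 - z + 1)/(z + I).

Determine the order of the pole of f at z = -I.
1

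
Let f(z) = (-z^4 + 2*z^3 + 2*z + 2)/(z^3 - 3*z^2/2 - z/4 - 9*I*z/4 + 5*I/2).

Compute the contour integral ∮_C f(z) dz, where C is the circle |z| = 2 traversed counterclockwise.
By the residue theorem, ∮_C f(z) dz = 2πi · (sum of the residues of f at the poles inside |z| = 2).

The denominator factors as (z - 1 - I/2)*(z + 1 + I)*(z - 3/2 - I/2), so the singularities of f are simple poles at z = 1 + I/2, z = -1 - I, z = 3/2 + I/2.
  |1 + I/2|² = 5/4 < 4 = 2², so this pole is inside the contour.
  |-1 - I|² = 2 < 4 = 2², so this pole is inside the contour.
  |3/2 + I/2|² = 5/2 < 4 = 2², so this pole is inside the contour.

With P(z) = -z^4 + 2*z^3 + 2*z + 2 and Q(z) = z^3 - 3*z^2/2 - z/4 - 9*I*z/4 + 5*I/2, each pole is simple, so Res(f, z₀) = P(z₀)/Q'(z₀) with Q'(z) = 3*z^2 - 3*z - 1/4 - 9*I/4.
  Res(f, 1 + I/2) = P(1 + I/2)/Q'(1 + I/2) = (79/16 + 9*I/4)/(-1 - 3*I/4) = -106/25 + 93*I/100
  Res(f, -1 - I) = P(-1 - I)/Q'(-1 - I) = (8 - 6*I)/(11/4 + 27*I/4) = -148/425 - 564*I/425
  Res(f, 3/2 + I/2) = P(3/2 + I/2)/Q'(3/2 + I/2) = (31/4 + 3*I/2)/(5/4 + 3*I/4) = 173/34 - 63*I/34

Sum of residues inside C: 1/2 - 9*I/4
∮_C f(z) dz = 2πi · (1/2 - 9*I/4) = pi*(9/2 + I)

Final answer: pi*(9/2 + I)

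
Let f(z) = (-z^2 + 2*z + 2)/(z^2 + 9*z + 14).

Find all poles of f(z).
The singularities of f are the zeros of the denominator. Factoring,
  z^2 + 9*z + 14 = (z + 2)*(z + 7)
so the candidates are z = -2, z = -7.

Check the numerator P(z) = -z^2 + 2*z + 2 at each one:
  P(-2) = -6 ≠ 0, so z = -2 is a (simple) pole.
  P(-7) = -61 ≠ 0, so z = -7 is a (simple) pole.

Poles of f: {-7, -2}

Final answer: {-7, -2}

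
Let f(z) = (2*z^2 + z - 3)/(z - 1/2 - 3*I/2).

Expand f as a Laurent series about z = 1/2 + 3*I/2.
Put w = z - (1/2 + 3*I/2), i.e. z = w + 1/2 + 3*I/2. The denominator is w, so it suffices to rewrite the numerator in powers of w.

P(z) = 2*z^2 + z - 3
P(w + 1/2 + 3*I/2) = -13/2 + 9*I/2 + (3 + 6*I)*w + 2*w^2

Dividing each term by w:
  f = (-13/2 + 9*I/2)/w + 3 + 6*I + 2*w

Substituting back w = z - 1/2 - 3*I/2:
  f(z) = (-13/2 + 9*I/2)/(z - 1/2 - 3*I/2) + 3 + 6*I + 2*(z - 1/2 - 3*I/2)

The series is finite because the numerator is a polynomial; the negative powers form the principal part, and the coefficient of 1/(z - 1/2 - 3*I/2) gives Res(f, 1/2 + 3*I/2) = -13/2 + 9*I/2.

Final answer: (-13/2 + 9*I/2)/(z - 1/2 - 3*I/2) + 3 + 6*I + 2*(z - 1/2 - 3*I/2)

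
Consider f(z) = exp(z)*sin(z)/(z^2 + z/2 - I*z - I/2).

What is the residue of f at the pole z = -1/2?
Write f(z) = P(z)/Q(z) with P(z) = exp(z)*sin(z) and Q(z) = z^2 + z/2 - I*z - I/2.
The denominator factors as Q(z) = (z - I)*(z + 1/2), so z = -1/2 is a simple zero of Q and P is analytic there; z = -1/2 is therefore a simple pole and
  Res(f, z₀) = P(z₀)/Q'(z₀).

Q'(z) = 2*z + 1/2 - I, so Q'(-1/2) = -1/2 - I.
P(-1/2) = -exp(-1/2)*sin(1/2).

Res(f, -1/2) = (-exp(-1/2)*sin(1/2))/(-1/2 - I) = (2/5 - 4*I/5)*exp(-1/2)*sin(1/2)

Final answer: (2/5 - 4*I/5)*exp(-1/2)*sin(1/2)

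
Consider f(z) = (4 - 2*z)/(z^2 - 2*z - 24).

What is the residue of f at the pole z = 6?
Write f(z) = P(z)/Q(z) with P(z) = 4 - 2*z and Q(z) = z^2 - 2*z - 24.
The denominator factors as Q(z) = (z + 4)*(z - 6), so z = 6 is a simple zero of Q and P is analytic there; z = 6 is therefore a simple pole and
  Res(f, z₀) = P(z₀)/Q'(z₀).

Q'(z) = 2*z - 2, so Q'(6) = 10.
P(6) = -8.

Res(f, 6) = (-8)/(10) = -4/5

Final answer: -4/5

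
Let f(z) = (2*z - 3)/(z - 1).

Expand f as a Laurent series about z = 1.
-1/(z - 1) + 2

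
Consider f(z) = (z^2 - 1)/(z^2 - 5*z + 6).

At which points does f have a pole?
The singularities of f are the zeros of the denominator. Factoring,
  z^2 - 5*z + 6 = (z - 2)*(z - 3)
so the candidates are z = 2, z = 3.

Check the numerator P(z) = z^2 - 1 at each one:
  P(2) = 3 ≠ 0, so z = 2 is a (simple) pole.
  P(3) = 8 ≠ 0, so z = 3 is a (simple) pole.

Poles of f: {2, 3}

Final answer: {2, 3}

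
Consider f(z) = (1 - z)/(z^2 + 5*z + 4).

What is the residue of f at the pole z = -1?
Write f(z) = P(z)/Q(z) with P(z) = 1 - z and Q(z) = z^2 + 5*z + 4.
The denominator factors as Q(z) = (z + 4)*(z + 1), so z = -1 is a simple zero of Q and P is analytic there; z = -1 is therefore a simple pole and
  Res(f, z₀) = P(z₀)/Q'(z₀).

Q'(z) = 2*z + 5, so Q'(-1) = 3.
P(-1) = 2.

Res(f, -1) = (2)/(3) = 2/3

Final answer: 2/3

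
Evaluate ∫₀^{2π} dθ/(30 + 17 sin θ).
Call the integral J. The integrand is 2π-periodic and we integrate over a full period, so shifting θ does not change the value (θ → θ + π/2 turns sin θ into cos θ). Hence
  J = ∫₀^{2π} dθ/(30 + 17 cos θ).
Put z = e^{iθ}: then cos θ = (z + 1/z)/2, dθ = dz/(iz), and z runs once counterclockwise around |z| = 1:
  J = ∮_{|z|=1} 1/(30 + 17*(z + 1/z)/2) · dz/(iz) = (2/i) ∮_{|z|=1} dz/(17*z^2 + 60*z + 17).
The roots of 17*z^2 + 60*z + 17 are z = (-30 ± sqrt(30^2 - 17^2))/17, with sqrt(611) = sqrt(611); their product is 1, so only z₊ = -30/17 + sqrt(611)/17 lies inside the unit circle (z₋ = -30/17 - sqrt(611)/17 lies outside).
z₊ is a simple zero of q(z) = 17*z^2 + 60*z + 17, so Res(1/q, z₊) = 1/q'(z₊) with q'(z) = 34*z + 60; and q'(z₊) = 17*(z₊ - z₋) = 2*sqrt(611).
Therefore J = (2/i) · 2πi · 1/(2*sqrt(611)) = 2*pi/(sqrt(611)) = 2*sqrt(611)*pi/611

Final answer: 2*sqrt(611)*pi/611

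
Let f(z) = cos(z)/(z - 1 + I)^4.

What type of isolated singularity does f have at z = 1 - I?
pole of order 4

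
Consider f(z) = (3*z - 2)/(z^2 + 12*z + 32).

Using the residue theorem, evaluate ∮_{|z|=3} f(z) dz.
By the residue theorem, ∮_C f(z) dz = 2πi · (sum of the residues of f at the poles inside |z| = 3).

The denominator factors as (z + 8)*(z + 4), so the singularities of f are simple poles at z = -8, z = -4.
  |-8|² = 64 > 9 = 3², so this pole is outside the contour.
  |-4|² = 16 > 9 = 3², so this pole is outside the contour.

No pole lies inside the contour, so f is analytic on and inside C and the integral is 0 (Cauchy's theorem).

Final answer: 0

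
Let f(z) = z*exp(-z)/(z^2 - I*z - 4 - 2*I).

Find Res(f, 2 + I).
Write f(z) = P(z)/Q(z) with P(z) = z*exp(-z) and Q(z) = z^2 - I*z - 4 - 2*I.
The denominator factors as Q(z) = (z + 2)*(z - 2 - I), so z = 2 + I is a simple zero of Q and P is analytic there; z = 2 + I is therefore a simple pole and
  Res(f, z₀) = P(z₀)/Q'(z₀).

Q'(z) = 2*z - I, so Q'(2 + I) = 4 + I.
P(2 + I) = (2 + I)*exp(-2 - I).

Res(f, 2 + I) = ((2 + I)*exp(-2 - I))/(4 + I) = (9/17 + 2*I/17)*exp(-2 - I)

Final answer: (9/17 + 2*I/17)*exp(-2 - I)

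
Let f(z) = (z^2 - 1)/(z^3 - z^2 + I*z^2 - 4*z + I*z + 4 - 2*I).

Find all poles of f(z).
The singularities of f are the zeros of the denominator. Factoring,
  z^3 - z^2 + I*z^2 - 4*z + I*z + 4 - 2*I = (z - 2 + I)*(z - 1)*(z + 2)
so the candidates are z = 2 - I, z = 1, z = -2.

Check the numerator P(z) = z^2 - 1 at each one:
  P(2 - I) = 2 - 4*I ≠ 0, so z = 2 - I is a (simple) pole.
  P(1) = 0, so the factor (z - 1) cancels and z = 1 is only a removable singularity, not a pole.
  P(-2) = 3 ≠ 0, so z = -2 is a (simple) pole.

Poles of f: {-2, 2 - I}

Final answer: {-2, 2 - I}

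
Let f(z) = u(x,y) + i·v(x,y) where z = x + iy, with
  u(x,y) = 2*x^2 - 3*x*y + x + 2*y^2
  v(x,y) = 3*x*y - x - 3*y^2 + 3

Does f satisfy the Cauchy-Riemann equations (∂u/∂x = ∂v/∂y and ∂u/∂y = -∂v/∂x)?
∂u/∂x = 4*x - 3*y + 1
∂v/∂y = 3*x - 6*y
∂u/∂y = -3*x + 4*y
∂v/∂x = 3*y - 1
∂u/∂x ≠ ∂v/∂y and ∂u/∂y ≠ -∂v/∂x; the Cauchy-Riemann equations are not satisfied, so f is not analytic.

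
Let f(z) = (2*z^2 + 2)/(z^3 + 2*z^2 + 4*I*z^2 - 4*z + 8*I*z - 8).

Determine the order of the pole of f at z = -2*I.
Factor the denominator:
  z^3 + 2*z^2 + 4*I*z^2 - 4*z + 8*I*z - 8 = (z + 2*I)^2*(z + 2)

The numerator P(z) = 2*z^2 + 2 has P(-2*I) = -6 ≠ 0, so no factor of (z + 2*I) cancels.
Near z = -2*I we can therefore write f(z) = g(z)/(z + 2*I)^2 with g analytic at -2*I and g(-2*I) ≠ 0 (g is the numerator divided by the remaining denominator factors).

Hence z = -2*I is a pole of order 2.

Final answer: 2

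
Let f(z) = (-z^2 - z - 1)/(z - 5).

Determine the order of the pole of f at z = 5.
1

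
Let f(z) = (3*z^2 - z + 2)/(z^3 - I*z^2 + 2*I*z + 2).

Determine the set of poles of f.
The singularities of f are the zeros of the denominator. Factoring,
  z^3 - I*z^2 + 2*I*z + 2 = (z - I)*(z + 1 - I)*(z - 1 + I)
so the candidates are z = I, z = -1 + I, z = 1 - I.

Check the numerator P(z) = 3*z^2 - z + 2 at each one:
  P(I) = -1 - I ≠ 0, so z = I is a (simple) pole.
  P(-1 + I) = 3 - 7*I ≠ 0, so z = -1 + I is a (simple) pole.
  P(1 - I) = 1 - 5*I ≠ 0, so z = 1 - I is a (simple) pole.

Poles of f: {-1 + I, I, 1 - I}

Final answer: {-1 + I, I, 1 - I}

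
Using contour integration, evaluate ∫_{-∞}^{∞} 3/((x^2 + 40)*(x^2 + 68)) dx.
3*pi*(-10*sqrt(17) + 17*sqrt(10))/9520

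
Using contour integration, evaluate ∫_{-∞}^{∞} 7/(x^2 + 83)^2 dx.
7*sqrt(83)*pi/13778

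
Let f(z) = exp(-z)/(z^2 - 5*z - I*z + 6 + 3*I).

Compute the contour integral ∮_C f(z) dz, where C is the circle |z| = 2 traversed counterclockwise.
By the residue theorem, ∮_C f(z) dz = 2πi · (sum of the residues of f at the poles inside |z| = 2).

The denominator factors as (z - 3)*(z - 2 - I), so the singularities of f are simple poles at z = 3, z = 2 + I.
  |3|² = 9 > 4 = 2², so this pole is outside the contour.
  |2 + I|² = 5 > 4 = 2², so this pole is outside the contour.

No pole lies inside the contour, so f is analytic on and inside C and the integral is 0 (Cauchy's theorem).

Final answer: 0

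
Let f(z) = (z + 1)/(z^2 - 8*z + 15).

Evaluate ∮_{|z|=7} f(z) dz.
2*I*pi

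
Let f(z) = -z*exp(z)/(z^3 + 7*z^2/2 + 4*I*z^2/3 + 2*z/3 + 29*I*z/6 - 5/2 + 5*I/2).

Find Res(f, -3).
Write f(z) = P(z)/Q(z) with P(z) = -z*exp(z) and Q(z) = z^3 + 7*z^2/2 + 4*I*z^2/3 + 2*z/3 + 29*I*z/6 - 5/2 + 5*I/2.
The denominator factors as Q(z) = (z + 1 + I/3)*(z + 3)*(z - 1/2 + I), so z = -3 is a simple zero of Q and P is analytic there; z = -3 is therefore a simple pole and
  Res(f, z₀) = P(z₀)/Q'(z₀).

Q'(z) = 3*z^2 + 7*z + 8*I*z/3 + 2/3 + 29*I/6, so Q'(-3) = 20/3 - 19*I/6.
P(-3) = 3*exp(-3).

Res(f, -3) = (3*exp(-3))/(20/3 - 19*I/6) = (720/1961 + 342*I/1961)*exp(-3)

Final answer: (720/1961 + 342*I/1961)*exp(-3)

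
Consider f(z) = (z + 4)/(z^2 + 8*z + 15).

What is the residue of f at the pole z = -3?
Write f(z) = P(z)/Q(z) with P(z) = z + 4 and Q(z) = z^2 + 8*z + 15.
The denominator factors as Q(z) = (z + 3)*(z + 5), so z = -3 is a simple zero of Q and P is analytic there; z = -3 is therefore a simple pole and
  Res(f, z₀) = P(z₀)/Q'(z₀).

Q'(z) = 2*z + 8, so Q'(-3) = 2.
P(-3) = 1.

Res(f, -3) = (1)/(2) = 1/2

Final answer: 1/2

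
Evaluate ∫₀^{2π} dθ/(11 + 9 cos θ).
Let J = ∫₀^{2π} dθ/(11 + 9 cos θ).
Put z = e^{iθ}: then cos θ = (z + 1/z)/2, dθ = dz/(iz), and z runs once counterclockwise around |z| = 1:
  J = ∮_{|z|=1} 1/(11 + 9*(z + 1/z)/2) · dz/(iz) = (2/i) ∮_{|z|=1} dz/(9*z^2 + 22*z + 9).
The roots of 9*z^2 + 22*z + 9 are z = (-11 ± sqrt(11^2 - 9^2))/9, with sqrt(40) = 2*sqrt(10); their product is 1, so only z₊ = -11/9 + 2*sqrt(10)/9 lies inside the unit circle (z₋ = -11/9 - 2*sqrt(10)/9 lies outside).
z₊ is a simple zero of q(z) = 9*z^2 + 22*z + 9, so Res(1/q, z₊) = 1/q'(z₊) with q'(z) = 18*z + 22; and q'(z₊) = 9*(z₊ - z₋) = 4*sqrt(10).
Therefore J = (2/i) · 2πi · 1/(4*sqrt(10)) = 2*pi/(2*sqrt(10)) = sqrt(10)*pi/10

Final answer: sqrt(10)*pi/10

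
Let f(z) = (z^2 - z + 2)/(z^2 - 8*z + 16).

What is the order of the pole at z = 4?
2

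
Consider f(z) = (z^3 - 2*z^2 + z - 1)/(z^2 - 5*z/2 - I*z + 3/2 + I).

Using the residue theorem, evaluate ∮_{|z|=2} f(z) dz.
By the residue theorem, ∮_C f(z) dz = 2πi · (sum of the residues of f at the poles inside |z| = 2).

The denominator factors as (z - 3/2 - I)*(z - 1), so the singularities of f are simple poles at z = 3/2 + I, z = 1.
  |3/2 + I|² = 13/4 < 4 = 2², so this pole is inside the contour.
  |1|² = 1 < 4 = 2², so this pole is inside the contour.

With P(z) = z^3 - 2*z^2 + z - 1 and Q(z) = z^2 - 5*z/2 - I*z + 3/2 + I, each pole is simple, so Res(f, z₀) = P(z₀)/Q'(z₀) with Q'(z) = 2*z - 5/2 - I.
  Res(f, 3/2 + I) = P(3/2 + I)/Q'(3/2 + I) = (-25/8 + 3*I/4)/(1/2 + I) = -13/20 + 14*I/5
  Res(f, 1) = P(1)/Q'(1) = (-1)/(-1/2 - I) = 2/5 - 4*I/5

Sum of residues inside C: -1/4 + 2*I
∮_C f(z) dz = 2πi · (-1/4 + 2*I) = pi*(-4 - I/2)

Final answer: pi*(-4 - I/2)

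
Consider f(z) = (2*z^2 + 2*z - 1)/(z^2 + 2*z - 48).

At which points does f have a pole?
The singularities of f are the zeros of the denominator. Factoring,
  z^2 + 2*z - 48 = (z - 6)*(z + 8)
so the candidates are z = 6, z = -8.

Check the numerator P(z) = 2*z^2 + 2*z - 1 at each one:
  P(6) = 83 ≠ 0, so z = 6 is a (simple) pole.
  P(-8) = 111 ≠ 0, so z = -8 is a (simple) pole.

Poles of f: {-8, 6}

Final answer: {-8, 6}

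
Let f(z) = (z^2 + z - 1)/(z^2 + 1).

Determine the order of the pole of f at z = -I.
Factor the denominator:
  z^2 + 1 = (z + I)*(z - I)

The numerator P(z) = z^2 + z - 1 has P(-I) = -2 - I ≠ 0, so no factor of (z + I) cancels.
Near z = -I we can therefore write f(z) = g(z)/(z + I) with g analytic at -I and g(-I) ≠ 0 (g is the numerator divided by the remaining denominator factors).

Hence z = -I is a pole of order 1.

Final answer: 1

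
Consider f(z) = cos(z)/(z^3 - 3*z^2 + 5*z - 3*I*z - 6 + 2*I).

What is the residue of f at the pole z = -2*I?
Write f(z) = P(z)/Q(z) with P(z) = cos(z) and Q(z) = z^3 - 3*z^2 + 5*z - 3*I*z - 6 + 2*I.
The denominator factors as Q(z) = (z - 2 - I)*(z + 2*I)*(z - 1 - I), so z = -2*I is a simple zero of Q and P is analytic there; z = -2*I is therefore a simple pole and
  Res(f, z₀) = P(z₀)/Q'(z₀).

Q'(z) = 3*z^2 - 6*z + 5 - 3*I, so Q'(-2*I) = -7 + 9*I.
P(-2*I) = cosh(2).

Res(f, -2*I) = (cosh(2))/(-7 + 9*I) = (-7/130 - 9*I/130)*cosh(2)

Final answer: (-7/130 - 9*I/130)*cosh(2)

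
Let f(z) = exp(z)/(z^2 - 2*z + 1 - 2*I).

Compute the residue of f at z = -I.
Write f(z) = P(z)/Q(z) with P(z) = exp(z) and Q(z) = z^2 - 2*z + 1 - 2*I.
The denominator factors as Q(z) = (z - 2 - I)*(z + I), so z = -I is a simple zero of Q and P is analytic there; z = -I is therefore a simple pole and
  Res(f, z₀) = P(z₀)/Q'(z₀).

Q'(z) = 2*z - 2, so Q'(-I) = -2 - 2*I.
P(-I) = exp(-I).

Res(f, -I) = (exp(-I))/(-2 - 2*I) = (-1/4 + I/4)*exp(-I)

Final answer: (-1/4 + I/4)*exp(-I)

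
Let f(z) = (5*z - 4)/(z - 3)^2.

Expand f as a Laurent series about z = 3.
11/(z - 3)^2 + 5/(z - 3)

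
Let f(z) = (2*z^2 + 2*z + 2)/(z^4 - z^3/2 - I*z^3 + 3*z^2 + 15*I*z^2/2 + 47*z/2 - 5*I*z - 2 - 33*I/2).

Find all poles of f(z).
{-2 + I, I, 1/2 + 2*I, 2 - 3*I}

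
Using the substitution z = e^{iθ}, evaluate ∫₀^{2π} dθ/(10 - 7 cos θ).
Call the integral J. The integrand is 2π-periodic and we integrate over a full period, so shifting θ does not change the value (θ → θ + π flips the sign of the trig term). Hence
  J = ∫₀^{2π} dθ/(10 + 7 cos θ).
Put z = e^{iθ}: then cos θ = (z + 1/z)/2, dθ = dz/(iz), and z runs once counterclockwise around |z| = 1:
  J = ∮_{|z|=1} 1/(10 + 7*(z + 1/z)/2) · dz/(iz) = (2/i) ∮_{|z|=1} dz/(7*z^2 + 20*z + 7).
The roots of 7*z^2 + 20*z + 7 are z = (-10 ± sqrt(10^2 - 7^2))/7, with sqrt(51) = sqrt(51); their product is 1, so only z₊ = -10/7 + sqrt(51)/7 lies inside the unit circle (z₋ = -10/7 - sqrt(51)/7 lies outside).
z₊ is a simple zero of q(z) = 7*z^2 + 20*z + 7, so Res(1/q, z₊) = 1/q'(z₊) with q'(z) = 14*z + 20; and q'(z₊) = 7*(z₊ - z₋) = 2*sqrt(51).
Therefore J = (2/i) · 2πi · 1/(2*sqrt(51)) = 2*pi/(sqrt(51)) = 2*sqrt(51)*pi/51

Final answer: 2*sqrt(51)*pi/51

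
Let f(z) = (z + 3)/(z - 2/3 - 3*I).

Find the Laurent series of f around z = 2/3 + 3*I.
Put w = z - (2/3 + 3*I), i.e. z = w + 2/3 + 3*I. The denominator is w, so it suffices to rewrite the numerator in powers of w.

P(z) = z + 3
P(w + 2/3 + 3*I) = 11/3 + 3*I + w

Dividing each term by w:
  f = (11/3 + 3*I)/w + 1

Substituting back w = z - 2/3 - 3*I:
  f(z) = (11/3 + 3*I)/(z - 2/3 - 3*I) + 1

The series is finite because the numerator is a polynomial; the negative powers form the principal part, and the coefficient of 1/(z - 2/3 - 3*I) gives Res(f, 2/3 + 3*I) = 11/3 + 3*I.

Final answer: (11/3 + 3*I)/(z - 2/3 - 3*I) + 1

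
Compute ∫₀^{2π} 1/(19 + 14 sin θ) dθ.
Call the integral J. The integrand is 2π-periodic and we integrate over a full period, so shifting θ does not change the value (θ → θ + π/2 turns sin θ into cos θ). Hence
  J = ∫₀^{2π} dθ/(19 + 14 cos θ).
Put z = e^{iθ}: then cos θ = (z + 1/z)/2, dθ = dz/(iz), and z runs once counterclockwise around |z| = 1:
  J = ∮_{|z|=1} 1/(19 + 14*(z + 1/z)/2) · dz/(iz) = (2/i) ∮_{|z|=1} dz/(14*z^2 + 38*z + 14).
The roots of 14*z^2 + 38*z + 14 are z = (-19 ± sqrt(19^2 - 14^2))/14, with sqrt(165) = sqrt(165); their product is 1, so only z₊ = -19/14 + sqrt(165)/14 lies inside the unit circle (z₋ = -19/14 - sqrt(165)/14 lies outside).
z₊ is a simple zero of q(z) = 14*z^2 + 38*z + 14, so Res(1/q, z₊) = 1/q'(z₊) with q'(z) = 28*z + 38; and q'(z₊) = 14*(z₊ - z₋) = 2*sqrt(165).
Therefore J = (2/i) · 2πi · 1/(2*sqrt(165)) = 2*pi/(sqrt(165)) = 2*sqrt(165)*pi/165

Final answer: 2*sqrt(165)*pi/165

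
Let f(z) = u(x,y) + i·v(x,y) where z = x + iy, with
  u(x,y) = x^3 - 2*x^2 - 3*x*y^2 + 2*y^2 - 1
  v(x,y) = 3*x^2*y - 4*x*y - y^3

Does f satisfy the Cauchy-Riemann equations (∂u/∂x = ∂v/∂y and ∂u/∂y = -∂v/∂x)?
∂u/∂x = 3*x^2 - 4*x - 3*y^2
∂v/∂y = 3*x^2 - 4*x - 3*y^2
∂u/∂y = -6*x*y + 4*y
∂v/∂x = 6*x*y - 4*y
∂u/∂x = ∂v/∂y and ∂u/∂y = -∂v/∂x hold identically; f is analytic.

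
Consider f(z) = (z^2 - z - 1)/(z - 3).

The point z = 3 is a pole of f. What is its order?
Factor the denominator:
  z - 3 = (z - 3)

The numerator P(z) = z^2 - z - 1 has P(3) = 5 ≠ 0, so no factor of (z - 3) cancels.
Near z = 3 we can therefore write f(z) = g(z)/(z - 3) with g analytic at 3 and g(3) ≠ 0 (g is just the numerator).

Hence z = 3 is a pole of order 1.

Final answer: 1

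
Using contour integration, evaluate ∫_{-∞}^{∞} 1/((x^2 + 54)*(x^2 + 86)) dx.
Let f(z) = 1/((z^2 + 54)*(z^2 + 86)). The denominator has no real zeros and deg Q - deg P = 4 ≥ 2, so the integral of f over the upper semicircle |z| = R tends to 0 as R → ∞. Closing the contour in the upper half-plane,
  ∫_{-∞}^{∞} f(x) dx = 2πi · Σ Res(f, z_k)  over the poles with Im z_k > 0.

Zeros of the denominator: z^2 + 54 = 0 gives z = ±3*sqrt(6)*I; z^2 + 86 = 0 gives z = ±sqrt(86)*I.
Upper half-plane: z = 3*sqrt(6)*I, z = sqrt(86)*I (simple).

Each pole is a simple zero of Q(z) = z^4 + 140*z^2 + 4644, so Res(f, z₀) = P(z₀)/Q'(z₀) with P(z) = 1, Q'(z) = 4*z^3 + 280*z:
  Res(f, 3*sqrt(6)*I) = (1)/(192*sqrt(6)*I) = -sqrt(6)*I/1152
  Res(f, sqrt(86)*I) = (1)/(-64*sqrt(86)*I) = sqrt(86)*I/5504

Sum of residues: I*(-sqrt(6)/1152 + sqrt(86)/5504)
∫_{-∞}^{∞} f(x) dx = 2πi · (I*(-sqrt(6)/1152 + sqrt(86)/5504)) = pi*(-9*sqrt(86) + 43*sqrt(6))/24768

Final answer: pi*(-9*sqrt(86) + 43*sqrt(6))/24768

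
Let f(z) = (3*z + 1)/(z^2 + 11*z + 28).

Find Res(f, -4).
Write f(z) = P(z)/Q(z) with P(z) = 3*z + 1 and Q(z) = z^2 + 11*z + 28.
The denominator factors as Q(z) = (z + 7)*(z + 4), so z = -4 is a simple zero of Q and P is analytic there; z = -4 is therefore a simple pole and
  Res(f, z₀) = P(z₀)/Q'(z₀).

Q'(z) = 2*z + 11, so Q'(-4) = 3.
P(-4) = -11.

Res(f, -4) = (-11)/(3) = -11/3

Final answer: -11/3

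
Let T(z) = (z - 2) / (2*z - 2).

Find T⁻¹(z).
(2*z - 2)/(2*z - 1)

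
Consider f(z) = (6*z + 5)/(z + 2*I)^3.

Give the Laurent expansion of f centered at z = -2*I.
Put w = z - (-2*I), i.e. z = w - 2*I. The denominator is w^3, so it suffices to rewrite the numerator in powers of w.

P(z) = 6*z + 5
P(w - 2*I) = 5 - 12*I + 6*w

Dividing each term by w^3:
  f = (5 - 12*I)/w^3 + 6/w^2

Substituting back w = z + 2*I:
  f(z) = (5 - 12*I)/(z + 2*I)^3 + 6/(z + 2*I)^2

The series is finite because the numerator is a polynomial; the negative powers form the principal part.

Final answer: (5 - 12*I)/(z + 2*I)^3 + 6/(z + 2*I)^2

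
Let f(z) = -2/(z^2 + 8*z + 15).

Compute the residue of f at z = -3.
Write f(z) = P(z)/Q(z) with P(z) = -2 and Q(z) = z^2 + 8*z + 15.
The denominator factors as Q(z) = (z + 5)*(z + 3), so z = -3 is a simple zero of Q and P is analytic there; z = -3 is therefore a simple pole and
  Res(f, z₀) = P(z₀)/Q'(z₀).

Q'(z) = 2*z + 8, so Q'(-3) = 2.
P(-3) = -2.

Res(f, -3) = (-2)/(2) = -1

Final answer: -1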